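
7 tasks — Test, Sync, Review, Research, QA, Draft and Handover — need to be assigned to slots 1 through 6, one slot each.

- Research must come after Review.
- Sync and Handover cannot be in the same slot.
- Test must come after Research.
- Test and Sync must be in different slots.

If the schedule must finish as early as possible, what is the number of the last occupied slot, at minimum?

The precedence chain requires at least 3 distinct slots.
3 works (last occupied slot: 3): for example Research in 2; Test in 3; Sync in 1; Review in 1; QA in 1; Handover in 2; Draft in 1.

3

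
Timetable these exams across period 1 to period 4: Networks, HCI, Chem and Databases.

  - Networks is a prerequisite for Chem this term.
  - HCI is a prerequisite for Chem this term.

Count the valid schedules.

56

Splitting on Networks: it can be period 1 (24), period 2 (20), period 3 (12). Listing each branch's schedules as (HCI, Chem, Databases) by period number:
Networks=period 1: (1,2,1) (1,2,2) (1,2,3) (1,2,4) (1,3,1) (1,3,2) (1,3,3) (1,3,4) (1,4,1) (1,4,2) (1,4,3) (1,4,4) (2,3,1) (2,3,2) (2,3,3) (2,3,4) (2,4,1) (2,4,2) (2,4,3) (2,4,4) (3,4,1) (3,4,2) (3,4,3) (3,4,4) — 24.
Networks=period 2: (1,3,1) (1,3,2) (1,3,3) (1,3,4) (1,4,1) (1,4,2) (1,4,3) (1,4,4) (2,3,1) (2,3,2) (2,3,3) (2,3,4) (2,4,1) (2,4,2) (2,4,3) (2,4,4) (3,4,1) (3,4,2) (3,4,3) (3,4,4) — 20.
Networks=period 3: (1,4,1) (1,4,2) (1,4,3) (1,4,4) (2,4,1) (2,4,2) (2,4,3) (2,4,4) (3,4,1) (3,4,2) (3,4,3) (3,4,4) — 12.
Summing: 24 + 20 + 12 = 56.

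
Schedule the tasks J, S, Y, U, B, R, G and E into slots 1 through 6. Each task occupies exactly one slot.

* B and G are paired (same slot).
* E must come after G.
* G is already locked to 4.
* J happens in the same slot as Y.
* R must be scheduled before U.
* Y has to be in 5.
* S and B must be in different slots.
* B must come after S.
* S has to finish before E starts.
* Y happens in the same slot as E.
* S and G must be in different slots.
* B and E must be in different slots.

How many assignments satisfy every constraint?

45

Splitting on S: it can be 1 (15), 2 (15), 3 (15). Listing each branch's schedules as (J, Y, U, B, R, G, E):
S=1: (5,5,2,4,1,4,5) (5,5,3,4,1,4,5) (5,5,3,4,2,4,5) (5,5,4,4,1,4,5) (5,5,4,4,2,4,5) (5,5,4,4,3,4,5) (5,5,5,4,1,4,5) (5,5,5,4,2,4,5) (5,5,5,4,3,4,5) (5,5,5,4,4,4,5) (5,5,6,4,1,4,5) (5,5,6,4,2,4,5) (5,5,6,4,3,4,5) (5,5,6,4,4,4,5) (5,5,6,4,5,4,5) — 15.
S=2: (5,5,2,4,1,4,5) (5,5,3,4,1,4,5) (5,5,3,4,2,4,5) (5,5,4,4,1,4,5) (5,5,4,4,2,4,5) (5,5,4,4,3,4,5) (5,5,5,4,1,4,5) (5,5,5,4,2,4,5) (5,5,5,4,3,4,5) (5,5,5,4,4,4,5) (5,5,6,4,1,4,5) (5,5,6,4,2,4,5) (5,5,6,4,3,4,5) (5,5,6,4,4,4,5) (5,5,6,4,5,4,5) — 15.
S=3: (5,5,2,4,1,4,5) (5,5,3,4,1,4,5) (5,5,3,4,2,4,5) (5,5,4,4,1,4,5) (5,5,4,4,2,4,5) (5,5,4,4,3,4,5) (5,5,5,4,1,4,5) (5,5,5,4,2,4,5) (5,5,5,4,3,4,5) (5,5,5,4,4,4,5) (5,5,6,4,1,4,5) (5,5,6,4,2,4,5) (5,5,6,4,3,4,5) (5,5,6,4,4,4,5) (5,5,6,4,5,4,5) — 15.
Summing: 15 + 15 + 15 = 45.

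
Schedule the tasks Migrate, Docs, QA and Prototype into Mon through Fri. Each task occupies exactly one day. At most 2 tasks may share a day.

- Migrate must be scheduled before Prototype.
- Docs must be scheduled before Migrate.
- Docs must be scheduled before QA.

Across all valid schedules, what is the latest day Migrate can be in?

Precedence pushes Migrate to at least Tue; downstream work caps Migrate at Thu.
Migrate at Thu is achievable: Migrate -> Thu; Prototype -> Fri; QA -> Tue; Docs -> Mon.

Thu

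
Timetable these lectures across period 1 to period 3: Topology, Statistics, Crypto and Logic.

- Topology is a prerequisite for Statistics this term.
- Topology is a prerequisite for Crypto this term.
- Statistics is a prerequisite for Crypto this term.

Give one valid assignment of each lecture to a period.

Logic=period 1; Topology=period 1; Crypto=period 3; Statistics=period 2

Checking: Topology(period 1) before Crypto(period 3); Topology(period 1) before Statistics(period 2); Statistics(period 2) before Crypto(period 3).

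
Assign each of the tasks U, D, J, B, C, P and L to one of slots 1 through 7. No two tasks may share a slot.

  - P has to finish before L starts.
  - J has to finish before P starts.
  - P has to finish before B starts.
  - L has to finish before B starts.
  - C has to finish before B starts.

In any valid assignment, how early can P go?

Precedence pushes P to at least 2; downstream work caps P at 5.
P at 2 is achievable: B in 5, D in 7, J in 1, L in 3, U in 6, C in 4, P in 2.

2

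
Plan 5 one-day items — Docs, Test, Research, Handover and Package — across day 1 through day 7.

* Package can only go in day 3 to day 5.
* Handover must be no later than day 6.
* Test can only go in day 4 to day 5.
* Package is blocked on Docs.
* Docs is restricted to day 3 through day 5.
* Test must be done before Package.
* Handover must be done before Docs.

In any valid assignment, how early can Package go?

day 5

Package is available from day 3; precedence pushes Package to at least day 5; Package's own window allows nothing later than day 5.
Package at day 5 is achievable: Test=day 4; Research=day 1; Docs=day 3; Package=day 5; Handover=day 1.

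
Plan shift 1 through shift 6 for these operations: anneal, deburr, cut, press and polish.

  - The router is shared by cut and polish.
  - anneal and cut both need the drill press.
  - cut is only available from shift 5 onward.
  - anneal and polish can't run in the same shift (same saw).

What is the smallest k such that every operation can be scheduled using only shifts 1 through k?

5

cut can't be placed before shift 5, so the schedule must run through at least shift 5.
5 works (last occupied shift: shift 5): for example press in shift 1; anneal in shift 1; polish in shift 2; deburr in shift 1; cut in shift 5.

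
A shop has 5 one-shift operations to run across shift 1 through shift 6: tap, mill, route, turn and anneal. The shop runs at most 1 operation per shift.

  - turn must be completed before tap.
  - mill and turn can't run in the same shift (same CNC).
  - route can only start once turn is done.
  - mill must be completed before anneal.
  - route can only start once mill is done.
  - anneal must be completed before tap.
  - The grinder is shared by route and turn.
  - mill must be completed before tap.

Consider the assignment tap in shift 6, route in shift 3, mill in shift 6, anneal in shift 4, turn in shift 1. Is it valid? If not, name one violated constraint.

route can only start once turn is done — holds.
The grinder is shared by route and turn — holds.
turn must be completed before tap — holds.
route can only start once mill is done — violated.
anneal must be completed before tap — holds.
mill and turn can't run in the same shift (same CNC) — holds.
mill must be completed before anneal — violated.
mill must be completed before tap — violated.
The shop runs at most 1 operation per shift — violated.

No. The shop runs at most 1 operation per shift is not satisfied.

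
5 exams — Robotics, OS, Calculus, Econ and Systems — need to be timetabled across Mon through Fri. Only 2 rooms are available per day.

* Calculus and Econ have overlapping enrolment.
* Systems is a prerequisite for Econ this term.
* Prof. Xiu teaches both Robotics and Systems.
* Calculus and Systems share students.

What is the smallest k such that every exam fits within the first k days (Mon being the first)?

3 days

The precedence chain requires at least 2 distinct days.
With at most 2 per day and 5 exams, at least 3 days are needed.
3 works (last occupied day: Wed): for example Econ in Tue; Robotics in Tue; Calculus in Wed; OS in Mon; Systems in Mon.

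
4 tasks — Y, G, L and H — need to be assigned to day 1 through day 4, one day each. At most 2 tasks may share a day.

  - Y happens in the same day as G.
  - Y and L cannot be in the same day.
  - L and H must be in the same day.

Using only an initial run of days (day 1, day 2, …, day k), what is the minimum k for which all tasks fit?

With at most 2 per day and 4 tasks, at least 2 days are needed.
2 works (last occupied day: day 2): for example G in day 1; H in day 2; L in day 2; Y in day 1.

2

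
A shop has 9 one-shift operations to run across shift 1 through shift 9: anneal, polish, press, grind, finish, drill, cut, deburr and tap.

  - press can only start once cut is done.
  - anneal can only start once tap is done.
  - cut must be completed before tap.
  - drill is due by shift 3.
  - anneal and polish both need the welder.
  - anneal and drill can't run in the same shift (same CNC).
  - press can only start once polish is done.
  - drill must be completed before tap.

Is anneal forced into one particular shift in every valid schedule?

No

anneal can be shift 3 (e.g. deburr in shift 1; polish in shift 1; cut in shift 1; tap in shift 2; finish in shift 1; grind in shift 1; drill in shift 1; anneal in shift 3; press in shift 2) or shift 4 (e.g. press -> shift 2; polish -> shift 1; cut -> shift 1; finish -> shift 1; drill -> shift 1; anneal -> shift 4; grind -> shift 1; deburr -> shift 1; tap -> shift 2).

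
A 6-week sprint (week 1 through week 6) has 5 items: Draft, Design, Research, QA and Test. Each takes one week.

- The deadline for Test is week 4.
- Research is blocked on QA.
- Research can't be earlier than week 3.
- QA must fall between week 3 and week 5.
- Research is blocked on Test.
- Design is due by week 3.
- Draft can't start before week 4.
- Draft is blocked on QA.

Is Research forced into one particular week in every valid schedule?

No

Research can be week 4 (e.g. QA=week 3; Design=week 1; Draft=week 4; Research=week 4; Test=week 1) or week 5 (e.g. QA -> week 3, Test -> week 1, Design -> week 1, Draft -> week 4, Research -> week 5).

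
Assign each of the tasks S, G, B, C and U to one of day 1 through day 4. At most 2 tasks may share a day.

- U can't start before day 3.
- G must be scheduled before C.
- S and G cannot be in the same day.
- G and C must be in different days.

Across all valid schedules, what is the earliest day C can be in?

day 2

Precedence pushes C to at least day 2.
C at day 2 is achievable: U in day 3; C in day 2; G in day 1; B in day 1; S in day 2.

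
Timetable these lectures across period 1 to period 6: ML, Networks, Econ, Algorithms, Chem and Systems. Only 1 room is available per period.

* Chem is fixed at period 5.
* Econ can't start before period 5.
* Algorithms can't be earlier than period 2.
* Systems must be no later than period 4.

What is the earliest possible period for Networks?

period 1

Networks at period 1 is achievable: ML=period 4; Econ=period 6; Systems=period 2; Algorithms=period 3; Chem=period 5; Networks=period 1.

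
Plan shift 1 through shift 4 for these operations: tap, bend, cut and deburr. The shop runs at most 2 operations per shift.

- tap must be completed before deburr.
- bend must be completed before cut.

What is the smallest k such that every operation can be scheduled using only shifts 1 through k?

The precedence chain requires at least 2 distinct shifts.
With at most 2 per shift and 4 operations, at least 2 shifts are needed.
2 works (last occupied shift: shift 2): for example bend -> shift 1, tap -> shift 1, deburr -> shift 2, cut -> shift 2.

2 shifts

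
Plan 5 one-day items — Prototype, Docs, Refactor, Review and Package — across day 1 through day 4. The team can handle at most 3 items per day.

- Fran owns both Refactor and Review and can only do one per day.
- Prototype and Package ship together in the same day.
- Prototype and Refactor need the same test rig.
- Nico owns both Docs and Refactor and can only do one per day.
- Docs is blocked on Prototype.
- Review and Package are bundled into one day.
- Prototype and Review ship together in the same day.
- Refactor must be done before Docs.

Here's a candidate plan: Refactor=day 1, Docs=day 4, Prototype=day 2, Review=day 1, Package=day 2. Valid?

No — it violates: Fran owns both Refactor and Review and can only do one per day

Review and Package are bundled into one day — violated.
Refactor must be done before Docs — holds.
The team can handle at most 3 items per day — holds.
Prototype and Review ship together in the same day — violated.
Docs is blocked on Prototype — holds.
Prototype and Package ship together in the same day — holds.
Prototype and Refactor need the same test rig — holds.
Nico owns both Docs and Refactor and can only do one per day — holds.
Fran owns both Refactor and Review and can only do one per day — violated.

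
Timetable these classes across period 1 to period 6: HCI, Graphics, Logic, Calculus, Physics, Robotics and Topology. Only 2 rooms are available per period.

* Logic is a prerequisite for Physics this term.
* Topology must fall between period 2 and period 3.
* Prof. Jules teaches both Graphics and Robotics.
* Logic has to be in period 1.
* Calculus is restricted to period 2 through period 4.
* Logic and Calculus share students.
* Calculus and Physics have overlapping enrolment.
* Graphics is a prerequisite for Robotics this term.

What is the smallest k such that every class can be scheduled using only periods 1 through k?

4 periods

The precedence chain requires at least 2 distinct periods.
With at most 2 per period and 7 classes, at least 4 periods are needed.
4 works (last occupied period: period 4): for example Robotics=period 3; Physics=period 3; Logic=period 1; Graphics=period 1; HCI=period 4; Calculus=period 2; Topology=period 2.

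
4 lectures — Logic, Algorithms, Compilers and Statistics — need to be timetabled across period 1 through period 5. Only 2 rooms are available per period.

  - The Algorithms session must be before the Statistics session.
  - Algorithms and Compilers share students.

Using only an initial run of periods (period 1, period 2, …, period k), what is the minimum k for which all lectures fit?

The precedence chain requires at least 2 distinct periods.
With at most 2 per period and 4 lectures, at least 2 periods are needed.
2 works (last occupied period: period 2): for example Compilers in period 2, Statistics in period 2, Logic in period 1, Algorithms in period 1.

2 periods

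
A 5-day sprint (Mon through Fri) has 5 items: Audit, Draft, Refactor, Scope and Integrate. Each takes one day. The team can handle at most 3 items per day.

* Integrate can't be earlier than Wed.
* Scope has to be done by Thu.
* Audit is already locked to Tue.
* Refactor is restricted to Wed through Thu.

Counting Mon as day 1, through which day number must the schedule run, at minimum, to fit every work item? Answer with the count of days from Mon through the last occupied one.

With at most 3 per day and 5 work items, at least 2 days are needed.
Refactor can't be placed before Wed — that is day 3 counting from Mon — so the schedule must run through at least 3 days.
3 works (last occupied day: Wed): for example Draft -> Mon, Integrate -> Wed, Refactor -> Wed, Audit -> Tue, Scope -> Mon.

3 days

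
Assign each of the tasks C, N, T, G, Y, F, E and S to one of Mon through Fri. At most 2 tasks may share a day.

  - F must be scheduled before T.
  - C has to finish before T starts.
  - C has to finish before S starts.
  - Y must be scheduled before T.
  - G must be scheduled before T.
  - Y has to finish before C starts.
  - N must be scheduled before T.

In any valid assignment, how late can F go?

Downstream work caps F at Thu.
F at Thu is achievable: T -> Fri, S -> Wed, N -> Mon, E -> Wed, F -> Thu, C -> Tue, Y -> Mon, G -> Tue.

Thu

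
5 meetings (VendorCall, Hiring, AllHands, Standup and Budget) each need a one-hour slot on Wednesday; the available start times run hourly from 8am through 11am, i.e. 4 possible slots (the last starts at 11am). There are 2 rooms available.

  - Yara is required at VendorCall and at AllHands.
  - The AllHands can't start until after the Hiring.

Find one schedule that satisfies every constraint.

Budget in 10am, Hiring in 8am, Standup in 9am, AllHands in 9am, VendorCall in 8am

Checking: Hiring(8am) before AllHands(9am); VendorCall(8am) != AllHands(9am); max 2 per slot (cap 2).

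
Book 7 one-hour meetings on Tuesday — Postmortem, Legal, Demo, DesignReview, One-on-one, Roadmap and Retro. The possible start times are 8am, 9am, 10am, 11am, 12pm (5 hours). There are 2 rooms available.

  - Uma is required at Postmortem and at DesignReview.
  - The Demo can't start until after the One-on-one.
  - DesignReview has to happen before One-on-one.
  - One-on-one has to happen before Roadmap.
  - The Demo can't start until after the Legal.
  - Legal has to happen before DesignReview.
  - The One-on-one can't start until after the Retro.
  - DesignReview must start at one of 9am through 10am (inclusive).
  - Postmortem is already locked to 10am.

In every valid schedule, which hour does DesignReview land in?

9am

DesignReview's window is 9am–10am.
Postmortem is fixed at 10am, and DesignReview can't share a hour with Postmortem.
So DesignReview must be 9am.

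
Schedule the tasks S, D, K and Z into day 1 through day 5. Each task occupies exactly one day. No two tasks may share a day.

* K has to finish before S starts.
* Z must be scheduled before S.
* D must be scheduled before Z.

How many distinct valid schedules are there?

Splitting on S: it can be day 4 (3), day 5 (12). Listing each branch's schedules as (D, K, Z) by day number:
S=day 4: (1,2,3) (1,3,2) (2,1,3) — 3.
S=day 5: (1,2,3) (1,2,4) (1,3,2) (1,3,4) (1,4,2) (1,4,3) (2,1,3) (2,1,4) (2,3,4) (2,4,3) (3,1,4) (3,2,4) — 12.
Summing: 3 + 12 = 15.

15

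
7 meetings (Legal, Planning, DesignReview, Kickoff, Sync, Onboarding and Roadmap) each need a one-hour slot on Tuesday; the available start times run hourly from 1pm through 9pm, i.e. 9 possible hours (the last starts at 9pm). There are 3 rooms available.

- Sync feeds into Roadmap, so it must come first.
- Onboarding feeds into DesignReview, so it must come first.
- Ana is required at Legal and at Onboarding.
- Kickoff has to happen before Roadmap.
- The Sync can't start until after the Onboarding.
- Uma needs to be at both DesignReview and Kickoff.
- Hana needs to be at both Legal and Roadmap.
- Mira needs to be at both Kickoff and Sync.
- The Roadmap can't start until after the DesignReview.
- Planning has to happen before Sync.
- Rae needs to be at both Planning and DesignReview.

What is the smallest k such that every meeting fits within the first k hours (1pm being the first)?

The precedence chain requires at least 3 distinct hours.
With at most 3 per hour and 7 meetings, at least 3 hours are needed.
3 works (last occupied hour: 3pm): for example Planning -> 1pm, Legal -> 2pm, Sync -> 2pm, Onboarding -> 1pm, DesignReview -> 2pm, Roadmap -> 3pm, Kickoff -> 1pm.

3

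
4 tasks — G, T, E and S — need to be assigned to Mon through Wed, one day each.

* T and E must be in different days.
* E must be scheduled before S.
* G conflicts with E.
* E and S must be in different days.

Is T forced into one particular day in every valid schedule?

No

T can be Mon (e.g. T in Mon, G in Mon, S in Wed, E in Tue) or Tue (e.g. E=Mon, G=Tue, T=Tue, S=Tue).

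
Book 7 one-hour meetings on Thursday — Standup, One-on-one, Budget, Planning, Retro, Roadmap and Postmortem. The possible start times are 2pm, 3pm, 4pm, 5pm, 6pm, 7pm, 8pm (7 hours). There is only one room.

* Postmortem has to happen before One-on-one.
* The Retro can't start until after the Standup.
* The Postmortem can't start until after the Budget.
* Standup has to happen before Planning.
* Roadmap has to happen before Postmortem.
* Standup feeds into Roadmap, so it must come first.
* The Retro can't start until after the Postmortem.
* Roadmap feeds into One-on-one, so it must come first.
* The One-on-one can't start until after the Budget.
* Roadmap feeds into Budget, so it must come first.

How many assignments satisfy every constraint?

12

Splitting on One-on-one: it can be 6pm (2), 7pm (5), 8pm (5). Listing each branch's schedules as (Standup, Budget, Planning, Retro, Roadmap, Postmortem):
One-on-one=6pm: (2pm,4pm,7pm,8pm,3pm,5pm) (2pm,4pm,8pm,7pm,3pm,5pm) — 2.
One-on-one=7pm: (2pm,4pm,5pm,8pm,3pm,6pm) (2pm,4pm,6pm,8pm,3pm,5pm) (2pm,4pm,8pm,6pm,3pm,5pm) (2pm,5pm,3pm,8pm,4pm,6pm) (2pm,5pm,4pm,8pm,3pm,6pm) — 5.
One-on-one=8pm: (2pm,4pm,5pm,7pm,3pm,6pm) (2pm,4pm,6pm,7pm,3pm,5pm) (2pm,4pm,7pm,6pm,3pm,5pm) (2pm,5pm,3pm,7pm,4pm,6pm) (2pm,5pm,4pm,7pm,3pm,6pm) — 5.
Summing: 2 + 5 + 5 = 12.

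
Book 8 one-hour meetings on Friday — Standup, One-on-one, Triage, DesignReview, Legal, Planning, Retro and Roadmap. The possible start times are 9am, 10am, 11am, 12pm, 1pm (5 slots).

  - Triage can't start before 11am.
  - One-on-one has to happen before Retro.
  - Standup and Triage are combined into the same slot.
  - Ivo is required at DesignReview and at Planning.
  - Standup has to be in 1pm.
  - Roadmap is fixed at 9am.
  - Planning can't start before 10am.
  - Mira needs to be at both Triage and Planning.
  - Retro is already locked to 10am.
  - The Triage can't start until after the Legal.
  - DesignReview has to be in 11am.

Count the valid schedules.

Splitting on Legal: it can be 9am (2), 10am (2), 11am (2), 12pm (2). Listing each branch's schedules as (Standup, One-on-one, Triage, DesignReview, Planning, Retro, Roadmap):
Legal=9am: (1pm,9am,1pm,11am,10am,10am,9am) (1pm,9am,1pm,11am,12pm,10am,9am) — 2.
Legal=10am: (1pm,9am,1pm,11am,10am,10am,9am) (1pm,9am,1pm,11am,12pm,10am,9am) — 2.
Legal=11am: (1pm,9am,1pm,11am,10am,10am,9am) (1pm,9am,1pm,11am,12pm,10am,9am) — 2.
Legal=12pm: (1pm,9am,1pm,11am,10am,10am,9am) (1pm,9am,1pm,11am,12pm,10am,9am) — 2.
Summing: 2 + 2 + 2 + 2 = 8.

8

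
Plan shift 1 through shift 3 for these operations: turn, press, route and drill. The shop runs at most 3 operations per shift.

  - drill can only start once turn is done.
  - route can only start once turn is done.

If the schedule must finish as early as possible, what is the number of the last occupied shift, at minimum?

shift 2

The precedence chain requires at least 2 distinct shifts.
With at most 3 per shift and 4 operations, at least 2 shifts are needed.
2 works (last occupied shift: shift 2): for example turn in shift 1; press in shift 1; drill in shift 2; route in shift 2.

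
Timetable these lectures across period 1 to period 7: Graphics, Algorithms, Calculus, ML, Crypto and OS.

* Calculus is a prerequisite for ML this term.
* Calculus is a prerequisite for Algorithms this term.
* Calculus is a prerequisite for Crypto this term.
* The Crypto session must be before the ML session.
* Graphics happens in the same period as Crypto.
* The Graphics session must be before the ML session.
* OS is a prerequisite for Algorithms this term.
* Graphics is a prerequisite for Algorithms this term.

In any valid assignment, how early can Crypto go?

period 2

Precedence pushes Crypto to at least period 2; downstream work caps Crypto at period 6.
Crypto at period 2 is achievable: Graphics in period 2; Algorithms in period 3; ML in period 3; Calculus in period 1; OS in period 1; Crypto in period 2.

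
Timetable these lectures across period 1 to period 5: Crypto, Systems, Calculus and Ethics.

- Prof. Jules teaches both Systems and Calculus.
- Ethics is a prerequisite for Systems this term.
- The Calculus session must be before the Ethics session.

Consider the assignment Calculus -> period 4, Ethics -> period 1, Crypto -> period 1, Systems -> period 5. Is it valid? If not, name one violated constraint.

Prof. Jules teaches both Systems and Calculus — holds.
The Calculus session must be before the Ethics session — violated.
Ethics is a prerequisite for Systems this term — holds.

Invalid. The Calculus session must be before the Ethics session.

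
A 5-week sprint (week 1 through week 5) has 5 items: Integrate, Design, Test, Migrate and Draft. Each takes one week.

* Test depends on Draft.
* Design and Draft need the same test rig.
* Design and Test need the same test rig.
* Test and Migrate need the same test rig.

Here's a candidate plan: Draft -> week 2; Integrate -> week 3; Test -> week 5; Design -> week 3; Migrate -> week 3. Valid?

Yes, all constraints hold

Test depends on Draft — holds.
Test and Migrate need the same test rig — holds.
Design and Draft need the same test rig — holds.
Design and Test need the same test rig — holds.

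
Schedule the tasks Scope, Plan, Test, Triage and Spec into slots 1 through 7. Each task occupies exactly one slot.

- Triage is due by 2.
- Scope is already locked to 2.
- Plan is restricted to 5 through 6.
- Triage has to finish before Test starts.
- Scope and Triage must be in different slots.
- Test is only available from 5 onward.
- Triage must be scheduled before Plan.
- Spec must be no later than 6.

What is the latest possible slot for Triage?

1

Triage's own window allows nothing later than 2.
Triage at 1 is achievable: Scope in 2; Spec in 1; Triage in 1; Plan in 5; Test in 5.
Nothing later works — the conflict constraints rule out every slot after 1.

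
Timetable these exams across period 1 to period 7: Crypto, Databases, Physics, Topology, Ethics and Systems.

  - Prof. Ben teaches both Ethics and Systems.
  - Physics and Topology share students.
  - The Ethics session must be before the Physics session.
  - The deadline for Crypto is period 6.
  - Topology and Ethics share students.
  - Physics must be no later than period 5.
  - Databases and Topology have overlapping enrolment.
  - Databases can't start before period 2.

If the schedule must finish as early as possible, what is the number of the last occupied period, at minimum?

The precedence chain requires at least 2 distinct periods.
Could 2 periods be enough, i.e. nothing placed later than period 2? No: Databases's window within 2 periods is {period 2}; Physics's window within 2 periods is {period 1, period 2}; Physics must come after Ethics (at period 1 or later) → {period 2}; Ethics must come before Physics (at period 2 or earlier) → {period 1}; Topology can't share with Databases (period 2) → {period 1}; Ethics can't share with Topology (period 1) → nothing is left.
So 2 periods is not enough.
3 works (last occupied period: period 3): for example Crypto in period 1; Physics in period 2; Ethics in period 1; Databases in period 2; Systems in period 2; Topology in period 3.

period 3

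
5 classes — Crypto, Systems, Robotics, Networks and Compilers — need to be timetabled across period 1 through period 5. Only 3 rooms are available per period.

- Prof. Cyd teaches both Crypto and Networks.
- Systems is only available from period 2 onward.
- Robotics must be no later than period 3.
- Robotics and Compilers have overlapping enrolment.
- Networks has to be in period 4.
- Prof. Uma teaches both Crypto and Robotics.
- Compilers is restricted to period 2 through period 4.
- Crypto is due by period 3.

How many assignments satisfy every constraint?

Splitting on Crypto: it can be period 1 (16), period 2 (20), period 3 (20). Listing each branch's schedules as (Systems, Robotics, Networks, Compilers) by period number:
Crypto=period 1: (2,2,4,3) (2,2,4,4) (2,3,4,2) (2,3,4,4) (3,2,4,3) (3,2,4,4) (3,3,4,2) (3,3,4,4) (4,2,4,3) (4,2,4,4) (4,3,4,2) (4,3,4,4) (5,2,4,3) (5,2,4,4) (5,3,4,2) (5,3,4,4) — 16.
Crypto=period 2: (2,1,4,2) (2,1,4,3) (2,1,4,4) (2,3,4,2) (2,3,4,4) (3,1,4,2) (3,1,4,3) (3,1,4,4) (3,3,4,2) (3,3,4,4) (4,1,4,2) (4,1,4,3) (4,1,4,4) (4,3,4,2) (4,3,4,4) (5,1,4,2) (5,1,4,3) (5,1,4,4) (5,3,4,2) (5,3,4,4) — 20.
Crypto=period 3: (2,1,4,2) (2,1,4,3) (2,1,4,4) (2,2,4,3) (2,2,4,4) (3,1,4,2) (3,1,4,3) (3,1,4,4) (3,2,4,3) (3,2,4,4) (4,1,4,2) (4,1,4,3) (4,1,4,4) (4,2,4,3) (4,2,4,4) (5,1,4,2) (5,1,4,3) (5,1,4,4) (5,2,4,3) (5,2,4,4) — 20.
Summing: 16 + 20 + 20 = 56.

56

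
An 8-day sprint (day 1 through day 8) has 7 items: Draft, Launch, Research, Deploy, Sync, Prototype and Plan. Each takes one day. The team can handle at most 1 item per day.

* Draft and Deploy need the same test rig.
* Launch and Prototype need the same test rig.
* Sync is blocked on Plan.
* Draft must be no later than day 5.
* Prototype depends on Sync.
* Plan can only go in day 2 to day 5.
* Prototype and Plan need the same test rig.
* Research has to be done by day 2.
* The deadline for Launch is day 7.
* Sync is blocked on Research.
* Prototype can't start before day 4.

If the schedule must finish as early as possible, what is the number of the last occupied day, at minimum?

7

The precedence chain requires at least 3 distinct days.
With at most 1 per day and 7 work items, at least 7 days are needed.
Prototype can't be placed before day 4, so the schedule must run through at least day 4.
7 works (last occupied day: day 7): for example Launch=day 6; Research=day 1; Deploy=day 7; Sync=day 3; Draft=day 5; Prototype=day 4; Plan=day 2.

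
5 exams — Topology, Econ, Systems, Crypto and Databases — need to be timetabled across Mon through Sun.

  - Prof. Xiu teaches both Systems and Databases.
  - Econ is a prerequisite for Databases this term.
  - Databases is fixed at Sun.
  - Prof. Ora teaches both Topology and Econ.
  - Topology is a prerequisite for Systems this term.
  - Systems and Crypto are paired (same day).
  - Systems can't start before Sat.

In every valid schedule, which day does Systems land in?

Sat

Systems's window is Sat–Sun.
Databases is fixed at Sun, and Systems can't share a day with Databases.
So Systems must be Sat.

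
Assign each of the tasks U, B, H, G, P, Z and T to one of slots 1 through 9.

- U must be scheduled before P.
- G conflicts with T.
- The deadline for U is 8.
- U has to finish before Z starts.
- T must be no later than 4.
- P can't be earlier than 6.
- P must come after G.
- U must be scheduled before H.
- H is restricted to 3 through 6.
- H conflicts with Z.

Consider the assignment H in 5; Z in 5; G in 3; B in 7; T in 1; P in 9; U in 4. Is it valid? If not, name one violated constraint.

U must be scheduled before H — holds.
T must be no later than 4 — holds.
P can't be earlier than 6 — holds.
U must be scheduled before P — holds.
The deadline for U is 8 — holds.
U has to finish before Z starts — holds.
G conflicts with T — holds.
H conflicts with Z — violated.
P must come after G — holds.
H is restricted to 3 through 6 — holds.

Invalid. H conflicts with Z.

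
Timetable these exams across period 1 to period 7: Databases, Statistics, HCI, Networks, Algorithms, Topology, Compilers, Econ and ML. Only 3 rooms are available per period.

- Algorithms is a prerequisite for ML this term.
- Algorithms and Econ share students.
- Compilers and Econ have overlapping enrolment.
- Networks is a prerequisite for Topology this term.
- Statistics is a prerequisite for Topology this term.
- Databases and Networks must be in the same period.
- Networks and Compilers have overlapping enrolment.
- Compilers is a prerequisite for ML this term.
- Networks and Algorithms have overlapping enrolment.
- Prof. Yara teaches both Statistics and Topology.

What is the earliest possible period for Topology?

Precedence pushes Topology to at least period 2.
Topology at period 2 is achievable: Algorithms -> period 2, HCI -> period 3, Topology -> period 2, Networks -> period 1, Econ -> period 3, Compilers -> period 2, Databases -> period 1, Statistics -> period 1, ML -> period 3.

period 2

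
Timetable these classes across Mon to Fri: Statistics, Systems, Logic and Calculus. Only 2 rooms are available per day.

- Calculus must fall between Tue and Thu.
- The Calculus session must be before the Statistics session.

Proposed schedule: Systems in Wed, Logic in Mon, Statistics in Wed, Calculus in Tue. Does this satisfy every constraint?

Yes

Calculus must fall between Tue and Thu — holds.
Only 2 rooms are available per day — holds.
The Calculus session must be before the Statistics session — holds.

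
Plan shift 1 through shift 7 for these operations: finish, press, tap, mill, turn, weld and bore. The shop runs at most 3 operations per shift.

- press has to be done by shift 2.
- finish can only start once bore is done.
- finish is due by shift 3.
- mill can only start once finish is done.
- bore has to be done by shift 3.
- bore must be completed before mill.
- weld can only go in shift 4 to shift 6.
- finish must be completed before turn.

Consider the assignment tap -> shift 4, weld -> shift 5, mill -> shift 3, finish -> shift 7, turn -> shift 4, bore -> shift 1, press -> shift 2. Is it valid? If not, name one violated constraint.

Invalid. finish is due by shift 3.

The shop runs at most 3 operations per shift — holds.
bore must be completed before mill — holds.
finish must be completed before turn — violated.
press has to be done by shift 2 — holds.
finish is due by shift 3 — violated.
weld can only go in shift 4 to shift 6 — holds.
mill can only start once finish is done — violated.
bore has to be done by shift 3 — holds.
finish can only start once bore is done — holds.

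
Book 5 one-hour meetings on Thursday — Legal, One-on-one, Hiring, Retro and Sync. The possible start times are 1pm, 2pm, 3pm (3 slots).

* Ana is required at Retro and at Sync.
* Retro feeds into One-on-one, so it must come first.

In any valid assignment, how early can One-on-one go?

2pm

Precedence pushes One-on-one to at least 2pm.
One-on-one at 2pm is achievable: Legal -> 1pm, Hiring -> 1pm, Retro -> 1pm, One-on-one -> 2pm, Sync -> 2pm.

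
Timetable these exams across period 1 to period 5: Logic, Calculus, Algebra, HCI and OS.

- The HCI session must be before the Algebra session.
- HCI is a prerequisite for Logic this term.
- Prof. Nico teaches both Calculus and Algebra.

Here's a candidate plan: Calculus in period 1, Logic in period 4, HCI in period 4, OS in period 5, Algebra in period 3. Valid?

Prof. Nico teaches both Calculus and Algebra — holds.
The HCI session must be before the Algebra session — violated.
HCI is a prerequisite for Logic this term — violated.

No — it violates: The HCI session must be before the Algebra session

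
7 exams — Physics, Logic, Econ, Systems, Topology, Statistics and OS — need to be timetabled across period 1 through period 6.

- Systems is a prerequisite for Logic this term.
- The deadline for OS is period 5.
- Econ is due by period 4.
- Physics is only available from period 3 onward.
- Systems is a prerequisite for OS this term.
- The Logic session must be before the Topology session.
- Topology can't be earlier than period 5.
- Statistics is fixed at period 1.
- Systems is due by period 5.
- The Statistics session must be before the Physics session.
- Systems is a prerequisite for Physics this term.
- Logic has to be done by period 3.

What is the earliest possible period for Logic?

Precedence pushes Logic to at least period 2; Logic's own window allows nothing later than period 3.
Logic at period 2 is achievable: Physics in period 3, OS in period 2, Econ in period 1, Topology in period 5, Logic in period 2, Statistics in period 1, Systems in period 1.

period 2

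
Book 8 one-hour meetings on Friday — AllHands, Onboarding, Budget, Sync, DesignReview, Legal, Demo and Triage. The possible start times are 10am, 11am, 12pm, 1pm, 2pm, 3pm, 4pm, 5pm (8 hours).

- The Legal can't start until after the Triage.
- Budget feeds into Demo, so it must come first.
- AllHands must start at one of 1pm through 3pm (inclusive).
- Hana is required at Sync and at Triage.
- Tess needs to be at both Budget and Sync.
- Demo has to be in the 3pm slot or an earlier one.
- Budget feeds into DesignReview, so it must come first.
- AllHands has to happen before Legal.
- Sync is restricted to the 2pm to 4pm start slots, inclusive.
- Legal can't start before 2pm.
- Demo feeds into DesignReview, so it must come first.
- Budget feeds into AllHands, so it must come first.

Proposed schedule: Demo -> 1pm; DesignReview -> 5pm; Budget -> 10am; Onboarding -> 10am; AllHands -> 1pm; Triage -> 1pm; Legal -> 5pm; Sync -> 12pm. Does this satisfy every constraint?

AllHands must start at one of 1pm through 3pm (inclusive) — holds.
Demo has to be in the 3pm slot or an earlier one — holds.
Budget feeds into Demo, so it must come first — holds.
Budget feeds into AllHands, so it must come first — holds.
The Legal can't start until after the Triage — holds.
Hana is required at Sync and at Triage — holds.
AllHands has to happen before Legal — holds.
Sync is restricted to the 2pm to 4pm start slots, inclusive — violated.
Budget feeds into DesignReview, so it must come first — holds.
Tess needs to be at both Budget and Sync — holds.
Legal can't start before 2pm — holds.
Demo feeds into DesignReview, so it must come first — holds.

No — it violates: Sync is restricted to the 2pm to 4pm start slots, inclusive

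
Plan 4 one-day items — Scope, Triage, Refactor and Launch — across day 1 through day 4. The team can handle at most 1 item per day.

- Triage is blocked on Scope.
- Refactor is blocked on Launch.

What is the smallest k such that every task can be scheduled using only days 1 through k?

4

The precedence chain requires at least 2 distinct days.
With at most 1 per day and 4 tasks, at least 4 days are needed.
4 works (last occupied day: day 4): for example Triage=day 2; Refactor=day 4; Scope=day 1; Launch=day 3.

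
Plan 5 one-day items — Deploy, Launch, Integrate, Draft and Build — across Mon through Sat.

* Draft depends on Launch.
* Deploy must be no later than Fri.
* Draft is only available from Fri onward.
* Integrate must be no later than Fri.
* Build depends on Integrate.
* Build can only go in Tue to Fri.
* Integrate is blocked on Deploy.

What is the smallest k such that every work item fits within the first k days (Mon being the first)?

5

The precedence chain requires at least 3 distinct days.
Draft can't be placed before Fri — that is day 5 counting from Mon — so the schedule must run through at least 5 days.
5 works (last occupied day: Fri): for example Integrate=Tue, Draft=Fri, Build=Wed, Deploy=Mon, Launch=Mon.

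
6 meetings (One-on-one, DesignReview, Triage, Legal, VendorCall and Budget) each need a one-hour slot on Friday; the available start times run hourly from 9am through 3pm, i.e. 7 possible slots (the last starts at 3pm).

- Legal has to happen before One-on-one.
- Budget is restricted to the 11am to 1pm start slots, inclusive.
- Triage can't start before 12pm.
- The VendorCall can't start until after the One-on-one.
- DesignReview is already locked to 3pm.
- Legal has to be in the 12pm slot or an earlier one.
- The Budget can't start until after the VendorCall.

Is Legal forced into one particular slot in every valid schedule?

Legal can be 9am (e.g. One-on-one=10am, Budget=12pm, Legal=9am, VendorCall=11am, Triage=12pm, DesignReview=3pm) or 10am (e.g. One-on-one -> 11am, Legal -> 10am, VendorCall -> 12pm, Triage -> 12pm, Budget -> 1pm, DesignReview -> 3pm).

No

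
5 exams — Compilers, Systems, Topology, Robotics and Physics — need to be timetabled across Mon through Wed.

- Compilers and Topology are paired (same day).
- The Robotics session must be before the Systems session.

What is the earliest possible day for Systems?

Precedence pushes Systems to at least Tue.
Systems at Tue is achievable: Systems=Tue; Compilers=Mon; Physics=Mon; Topology=Mon; Robotics=Mon.

Tue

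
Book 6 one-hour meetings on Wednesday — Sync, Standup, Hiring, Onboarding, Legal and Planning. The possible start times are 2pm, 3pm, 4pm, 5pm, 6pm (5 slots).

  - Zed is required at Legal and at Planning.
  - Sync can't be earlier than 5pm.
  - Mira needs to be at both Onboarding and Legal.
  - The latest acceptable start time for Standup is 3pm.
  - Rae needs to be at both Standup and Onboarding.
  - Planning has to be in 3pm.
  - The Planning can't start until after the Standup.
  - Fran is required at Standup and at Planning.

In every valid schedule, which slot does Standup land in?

Standup's window is 2pm–3pm.
Planning is fixed at 3pm, and Standup can't share a slot with Planning.
So Standup must be 2pm.

2pm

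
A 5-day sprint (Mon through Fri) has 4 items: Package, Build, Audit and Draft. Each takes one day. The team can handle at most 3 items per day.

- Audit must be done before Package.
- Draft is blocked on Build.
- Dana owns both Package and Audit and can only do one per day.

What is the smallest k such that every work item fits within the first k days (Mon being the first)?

2 days

The precedence chain requires at least 2 distinct days.
With at most 3 per day and 4 work items, at least 2 days are needed.
2 works (last occupied day: Tue): for example Audit=Mon; Build=Mon; Package=Tue; Draft=Tue.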